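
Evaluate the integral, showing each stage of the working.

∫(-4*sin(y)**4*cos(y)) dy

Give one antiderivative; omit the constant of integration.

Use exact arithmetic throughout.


Step 1. Substitute u = sin(y), turning ∫(-4*sin(y)**4*cos(y)) dy into ∫(-4*u**4) du: now ∫(-4*u**4) du.
Step 2. Evaluate the standard form: now -4*u**5/5.
Step 3. Substitute back u = sin(y): now -4*sin(y)**5/5.
Answer: -4*sin(y)**5/5.


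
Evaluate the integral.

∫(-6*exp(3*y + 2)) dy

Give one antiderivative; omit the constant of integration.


Answer: -2*exp(3*y + 2).


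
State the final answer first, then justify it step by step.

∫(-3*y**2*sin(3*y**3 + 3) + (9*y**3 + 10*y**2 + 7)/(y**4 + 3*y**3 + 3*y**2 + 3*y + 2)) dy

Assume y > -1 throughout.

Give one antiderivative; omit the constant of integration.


The answer is 4*log(y + 1) + 5*log(y + 2) + cos(3*y**3 + 3)/3 - 3*atan(y).
Step 1. Rewrite: now ∫(-3*y**2*sin(3*y**3 + 3)) dy + ∫((9*y**3 + 10*y**2 + 7)/(y**4 + 3*y**3 + 3*y**2 + 3*y + 2)) dy.
Step 2. Decompose ∫((9*y**3 + 10*y**2 + 7)/(y**4 + 3*y**3 + 3*y**2 + 3*y + 2)) dy by partial fractions, (9*y**3 + 10*y**2 + 7)/(y**4 + 3*y**3 + 3*y**2 + 3*y + 2) = -3/(y**2 + 1) + 5/(y + 2) + 4/(y + 1): now ∫(-3*y**2*sin(3*y**3 + 3)) dy + ∫(4/(y + 1)) dy + ∫(5/(y + 2)) dy + ∫(-3/(y**2 + 1)) dy.
Step 3. Evaluate the standard form [assuming y > -2]: now 5*log(y + 2) + ∫(-3*y**2*sin(3*y**3 + 3)) dy + ∫(4/(y + 1)) dy + ∫(-3/(y**2 + 1)) dy.
Step 4. Evaluate the standard form [assuming y > -1]: now 4*log(y + 1) + 5*log(y + 2) + ∫(-3*y**2*sin(3*y**3 + 3)) dy + ∫(-3/(y**2 + 1)) dy.
Step 5. Evaluate the standard form: now 4*log(y + 1) + 5*log(y + 2) - 3*atan(y) + ∫(-3*y**2*sin(3*y**3 + 3)) dy.
Step 6. Substitute u = y**3 + 1, turning ∫(-3*y**2*sin(3*y**3 + 3)) dy into ∫(-sin(3*u)) du: now 4*log(y + 1) + 5*log(y + 2) - 3*atan(y) + ∫(-sin(3*u)) du.
Step 7. Evaluate the standard form: now 4*log(y + 1) + 5*log(y + 2) + cos(3*u)/3 - 3*atan(y).
Step 8. Substitute back u = y**3 + 1: now 4*log(y + 1) + 5*log(y + 2) + cos(3*y**3 + 3)/3 - 3*atan(y).
Answer: 4*log(y + 1) + 5*log(y + 2) + cos(3*y**3 + 3)/3 - 3*atan(y).


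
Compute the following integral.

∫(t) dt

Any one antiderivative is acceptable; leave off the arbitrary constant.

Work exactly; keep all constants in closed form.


Answer: t**2/2.


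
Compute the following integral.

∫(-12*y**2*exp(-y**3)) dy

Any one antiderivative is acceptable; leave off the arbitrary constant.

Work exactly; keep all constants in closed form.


Answer: 4*exp(-y**3).


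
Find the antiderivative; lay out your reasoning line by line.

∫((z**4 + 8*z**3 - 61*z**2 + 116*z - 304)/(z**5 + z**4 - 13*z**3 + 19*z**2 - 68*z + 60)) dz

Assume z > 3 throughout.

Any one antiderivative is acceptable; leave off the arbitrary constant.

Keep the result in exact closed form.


Step 1. Decompose ∫((z**4 + 8*z**3 - 61*z**2 + 116*z - 304)/(z**5 + z**4 - 13*z**3 + 19*z**2 - 68*z + 60)) dz by partial fractions, (z**4 + 8*z**3 - 61*z**2 + 116*z - 304)/(z**5 + z**4 - 13*z**3 + 19*z**2 - 68*z + 60) = -4/(z**2 + 4) - 2/(z + 5) + 4/(z - 1) - 1/(z - 3): now ∫(-1/(z - 3)) dz + ∫(4/(z - 1)) dz + ∫(-2/(z + 5)) dz + ∫(-4/(z**2 + 4)) dz.
Step 2. Evaluate the standard form [assuming z > -5]: now -2*log(z + 5) + ∫(-1/(z - 3)) dz + ∫(4/(z - 1)) dz + ∫(-4/(z**2 + 4)) dz.
Step 3. Evaluate the standard form [assuming z > 1]: now 4*log(z - 1) - 2*log(z + 5) + ∫(-1/(z - 3)) dz + ∫(-4/(z**2 + 4)) dz.
Step 4. Evaluate the standard form [assuming z > 3]: now -log(z - 3) + 4*log(z - 1) - 2*log(z + 5) + ∫(-4/(z**2 + 4)) dz.
Step 5. Evaluate the standard form: now -log(z - 3) + 4*log(z - 1) - 2*log(z + 5) - 2*atan(z/2).
Answer: -log(z - 3) + 4*log(z - 1) - 2*log(z + 5) - 2*atan(z/2).


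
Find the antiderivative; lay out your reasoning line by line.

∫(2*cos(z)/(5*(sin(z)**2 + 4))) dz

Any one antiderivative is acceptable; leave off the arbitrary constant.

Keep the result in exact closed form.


Step 1. Substitute u = sin(z), turning ∫(2*cos(z)/(5*(sin(z)**2 + 4))) dz into ∫(2/(5*(u**2 + 4))) du: now ∫(2/(5*(u**2 + 4))) du.
Step 2. Evaluate the standard form: now atan(u/2)/5.
Step 3. Substitute back u = sin(z): now atan(sin(z)/2)/5.
Answer: atan(sin(z)/2)/5.


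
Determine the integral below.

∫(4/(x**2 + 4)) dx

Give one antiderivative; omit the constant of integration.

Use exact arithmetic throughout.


Answer: 2*atan(x/2).


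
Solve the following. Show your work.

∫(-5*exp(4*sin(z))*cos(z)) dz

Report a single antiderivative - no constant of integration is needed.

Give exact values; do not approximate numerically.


Step 1. Substitute u = sin(z), turning ∫(-5*exp(4*sin(z))*cos(z)) dz into ∫(-5*exp(4*u)) du: now ∫(-5*exp(4*u)) du.
Step 2. Evaluate the standard form: now -5*exp(4*u)/4.
Step 3. Substitute back u = sin(z): now -5*exp(4*sin(z))/4.
Answer: -5*exp(4*sin(z))/4.


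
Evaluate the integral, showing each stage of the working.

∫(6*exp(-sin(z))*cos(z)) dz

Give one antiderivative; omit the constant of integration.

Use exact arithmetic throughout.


Step 1. Substitute u = sin(z), turning ∫(6*exp(-sin(z))*cos(z)) dz into ∫(6*exp(-u)) du: now ∫(6*exp(-u)) du.
Step 2. Evaluate the standard form: now -6*exp(-u).
Step 3. Substitute back u = sin(z): now -6*exp(-sin(z)).
Answer: -6*exp(-sin(z)).


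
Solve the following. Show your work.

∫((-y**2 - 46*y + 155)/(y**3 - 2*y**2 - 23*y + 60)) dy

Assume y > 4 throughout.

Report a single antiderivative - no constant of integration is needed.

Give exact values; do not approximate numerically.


Step 1. Decompose ∫((-y**2 - 46*y + 155)/(y**3 - 2*y**2 - 23*y + 60)) dy by partial fractions, (-y**2 - 46*y + 155)/(y**3 - 2*y**2 - 23*y + 60) = 5/(y + 5) - 1/(y - 3) - 5/(y - 4): now ∫(-5/(y - 4)) dy + ∫(-1/(y - 3)) dy + ∫(5/(y + 5)) dy.
Step 2. Evaluate the standard form [assuming y > 4]: now -5*log(y - 4) + ∫(-1/(y - 3)) dy + ∫(5/(y + 5)) dy.
Step 3. Evaluate the standard form [assuming y > -5]: now -5*log(y - 4) + 5*log(y + 5) + ∫(-1/(y - 3)) dy.
Step 4. Evaluate the standard form [assuming y > 3]: now -5*log(y - 4) - log(y - 3) + 5*log(y + 5).
Answer: -5*log(y - 4) - log(y - 3) + 5*log(y + 5).


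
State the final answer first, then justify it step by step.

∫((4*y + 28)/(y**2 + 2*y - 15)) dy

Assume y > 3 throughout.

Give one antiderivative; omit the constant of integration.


The answer is 5*log(y - 3) - log(y + 5).
Step 1. Decompose ∫((4*y + 28)/(y**2 + 2*y - 15)) dy by partial fractions, (4*y + 28)/(y**2 + 2*y - 15) = -1/(y + 5) + 5/(y - 3): now ∫(5/(y - 3)) dy + ∫(-1/(y + 5)) dy.
Step 2. Evaluate the standard form [assuming y > 3]: now 5*log(y - 3) + ∫(-1/(y + 5)) dy.
Step 3. Evaluate the standard form [assuming y > -5]: now 5*log(y - 3) - log(y + 5).
Answer: 5*log(y - 3) - log(y + 5).


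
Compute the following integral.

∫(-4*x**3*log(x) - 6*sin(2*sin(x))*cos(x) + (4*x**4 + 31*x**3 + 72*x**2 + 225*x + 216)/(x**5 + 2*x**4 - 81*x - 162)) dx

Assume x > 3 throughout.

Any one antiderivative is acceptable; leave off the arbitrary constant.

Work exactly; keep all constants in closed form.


Answer: -x**4*log(x) + x**4/4 + 5*log(x - 3) + 2*log(x + 2) - 3*log(x + 3) + 3*cos(2*sin(x)) + atan(x/3).


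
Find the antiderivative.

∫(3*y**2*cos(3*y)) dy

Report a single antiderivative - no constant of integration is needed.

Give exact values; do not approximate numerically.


Answer: y**2*sin(3*y) + 2*y*cos(3*y)/3 - 2*sin(3*y)/9.


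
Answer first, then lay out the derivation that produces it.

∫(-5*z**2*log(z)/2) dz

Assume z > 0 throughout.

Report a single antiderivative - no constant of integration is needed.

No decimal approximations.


The answer is -5*z**3*log(z)/6 + 5*z**3/18.
Step 1. Integrate ∫(-5*z**2*log(z)/2) dz by parts with u = log(z), dv = (-5*z**2/2) dz, so v = -5*z**3/6 [assuming z > 0]: now -5*z**3*log(z)/6 + ∫(5*z**2/6) dz.
Step 2. Evaluate the standard form: now -5*z**3*log(z)/6 + 5*z**3/18.
Answer: -5*z**3*log(z)/6 + 5*z**3/18.


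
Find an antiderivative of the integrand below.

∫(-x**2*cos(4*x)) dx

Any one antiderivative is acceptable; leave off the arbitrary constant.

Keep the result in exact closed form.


Answer: -x**2*sin(4*x)/4 - x*cos(4*x)/8 + sin(4*x)/32.


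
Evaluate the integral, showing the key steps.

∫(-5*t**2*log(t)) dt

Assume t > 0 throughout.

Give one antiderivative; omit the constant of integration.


Step 1. Integrate ∫(-5*t**2*log(t)) dt by parts with u = log(t), dv = (-5*t**2) dt, so v = -5*t**3/3 [assuming t > 0]: now -5*t**3*log(t)/3 + ∫(5*t**2/3) dt.
Step 2. Evaluate the standard form: now -5*t**3*log(t)/3 + 5*t**3/9.
Answer: -5*t**3*log(t)/3 + 5*t**3/9.


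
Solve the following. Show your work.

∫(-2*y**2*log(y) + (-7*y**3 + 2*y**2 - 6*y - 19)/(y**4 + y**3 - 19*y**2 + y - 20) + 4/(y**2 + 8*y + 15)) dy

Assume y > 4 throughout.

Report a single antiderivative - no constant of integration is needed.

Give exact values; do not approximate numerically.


Step 1. Rewrite: now ∫(-2*y**2*log(y)) dy + ∫((-7*y**3 + 2*y**2 - 6*y - 19)/(y**4 + y**3 - 19*y**2 + y - 20)) dy + ∫(4/(y**2 + 8*y + 15)) dy.
Step 2. Decompose ∫(4/(y**2 + 8*y + 15)) dy by partial fractions, 4/(y**2 + 8*y + 15) = -2/(y + 5) + 2/(y + 3): now ∫(-2*y**2*log(y)) dy + ∫((-7*y**3 + 2*y**2 - 6*y - 19)/(y**4 + y**3 - 19*y**2 + y - 20)) dy + ∫(2/(y + 3)) dy + ∫(-2/(y + 5)) dy.
Step 3. Evaluate the standard form [assuming y > -3]: now 2*log(y + 3) + ∫(-2*y**2*log(y)) dy + ∫((-7*y**3 + 2*y**2 - 6*y - 19)/(y**4 + y**3 - 19*y**2 + y - 20)) dy + ∫(-2/(y + 5)) dy.
Step 4. Evaluate the standard form [assuming y > -5]: now 2*log(y + 3) - 2*log(y + 5) + ∫(-2*y**2*log(y)) dy + ∫((-7*y**3 + 2*y**2 - 6*y - 19)/(y**4 + y**3 - 19*y**2 + y - 20)) dy.
Step 5. Decompose ∫((-7*y**3 + 2*y**2 - 6*y - 19)/(y**4 + y**3 - 19*y**2 + y - 20)) dy by partial fractions, (-7*y**3 + 2*y**2 - 6*y - 19)/(y**4 + y**3 - 19*y**2 + y - 20) = 1/(y**2 + 1) - 4/(y + 5) - 3/(y - 4): now 2*log(y + 3) - 2*log(y + 5) + ∫(-2*y**2*log(y)) dy + ∫(-3/(y - 4)) dy + ∫(-4/(y + 5)) dy + ∫(1/(y**2 + 1)) dy.
Step 6. Evaluate the standard form [assuming y > -5]: now 2*log(y + 3) - 6*log(y + 5) + ∫(-2*y**2*log(y)) dy + ∫(-3/(y - 4)) dy + ∫(1/(y**2 + 1)) dy.
Step 7. Evaluate the standard form [assuming y > 4]: now -3*log(y - 4) + 2*log(y + 3) - 6*log(y + 5) + ∫(-2*y**2*log(y)) dy + ∫(1/(y**2 + 1)) dy.
Step 8. Evaluate the standard form: now -3*log(y - 4) + 2*log(y + 3) - 6*log(y + 5) + atan(y) + ∫(-2*y**2*log(y)) dy.
Step 9. Integrate ∫(-2*y**2*log(y)) dy by parts with u = log(y), dv = (-2*y**2) dy, so v = -2*y**3/3 [assuming y > 0]: now -2*y**3*log(y)/3 - 3*log(y - 4) + 2*log(y + 3) - 6*log(y + 5) + atan(y) + ∫(2*y**2/3) dy.
Step 10. Evaluate the standard form: now -2*y**3*log(y)/3 + 2*y**3/9 - 3*log(y - 4) + 2*log(y + 3) - 6*log(y + 5) + atan(y).
Answer: -2*y**3*log(y)/3 + 2*y**3/9 - 3*log(y - 4) + 2*log(y + 3) - 6*log(y + 5) + atan(y).


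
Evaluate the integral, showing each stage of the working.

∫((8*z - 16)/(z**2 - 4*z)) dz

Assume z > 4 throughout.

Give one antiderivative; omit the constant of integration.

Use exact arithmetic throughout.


Step 1. Decompose ∫((8*z - 16)/(z**2 - 4*z)) dz by partial fractions, (8*z - 16)/(z**2 - 4*z) = 4/(z - 4) + 4/z: now ∫(4/z) dz + ∫(4/(z - 4)) dz.
Step 2. Evaluate the standard form [assuming z > 4]: now 4*log(z - 4) + ∫(4/z) dz.
Step 3. Evaluate the standard form [assuming z > 0]: now 4*log(z) + 4*log(z - 4).
Answer: 4*log(z) + 4*log(z - 4).


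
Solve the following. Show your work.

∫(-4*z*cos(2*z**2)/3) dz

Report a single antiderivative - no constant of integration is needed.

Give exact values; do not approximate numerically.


Step 1. Substitute u = z**2, turning ∫(-4*z*cos(2*z**2)/3) dz into ∫(-2*cos(2*u)/3) du: now ∫(-2*cos(2*u)/3) du.
Step 2. Evaluate the standard form: now -sin(2*u)/3.
Step 3. Substitute back u = z**2: now -sin(2*z**2)/3.
Answer: -sin(2*z**2)/3.


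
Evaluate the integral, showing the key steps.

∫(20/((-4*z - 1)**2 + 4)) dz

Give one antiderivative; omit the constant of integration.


Step 1. Substitute u = -4*z - 1, turning ∫(20/((-4*z - 1)**2 + 4)) dz into ∫(-5/(u**2 + 4)) du: now ∫(-5/(u**2 + 4)) du.
Step 2. Evaluate the standard form: now -5*atan(u/2)/2.
Step 3. Substitute back u = -4*z - 1: now 5*atan(2*z + 1/2)/2.
Answer: 5*atan(2*z + 1/2)/2.


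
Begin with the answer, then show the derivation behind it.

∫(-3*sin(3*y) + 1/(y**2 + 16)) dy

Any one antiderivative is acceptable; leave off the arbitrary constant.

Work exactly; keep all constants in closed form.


The answer is cos(3*y) + atan(y/4)/4.
Step 1. Rewrite: now ∫(1/(y**2 + 16)) dy + ∫(-3*sin(3*y)) dy.
Step 2. Evaluate the standard form: now atan(y/4)/4 + ∫(-3*sin(3*y)) dy.
Step 3. Evaluate the standard form: now cos(3*y) + atan(y/4)/4.
Answer: cos(3*y) + atan(y/4)/4.


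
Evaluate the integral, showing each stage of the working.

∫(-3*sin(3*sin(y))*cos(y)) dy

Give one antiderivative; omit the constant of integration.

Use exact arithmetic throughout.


Step 1. Substitute u = sin(y), turning ∫(-3*sin(3*sin(y))*cos(y)) dy into ∫(-3*sin(3*u)) du: now ∫(-3*sin(3*u)) du.
Step 2. Evaluate the standard form: now cos(3*u).
Step 3. Substitute back u = sin(y): now cos(3*sin(y)).
Answer: cos(3*sin(y)).


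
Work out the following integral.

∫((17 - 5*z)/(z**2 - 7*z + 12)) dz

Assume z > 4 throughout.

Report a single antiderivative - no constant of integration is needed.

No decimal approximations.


Answer: -3*log(z - 4) - 2*log(z - 3).


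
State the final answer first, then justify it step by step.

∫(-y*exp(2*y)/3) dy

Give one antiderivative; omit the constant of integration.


The answer is -y*exp(2*y)/6 + exp(2*y)/12.
Step 1. Integrate ∫(-y*exp(2*y)/3) dy by parts with u = y, dv = (-exp(2*y)/3) dy, so v = -exp(2*y)/6: now -y*exp(2*y)/6 + ∫(exp(2*y)/6) dy.
Step 2. Evaluate the standard form: now -y*exp(2*y)/6 + exp(2*y)/12.
Answer: -y*exp(2*y)/6 + exp(2*y)/12.


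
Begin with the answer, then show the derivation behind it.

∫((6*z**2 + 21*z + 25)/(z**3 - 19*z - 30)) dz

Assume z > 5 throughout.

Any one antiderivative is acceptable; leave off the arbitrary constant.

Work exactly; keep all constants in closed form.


The answer is 5*log(z - 5) - log(z + 2) + 2*log(z + 3).
Step 1. Decompose ∫((6*z**2 + 21*z + 25)/(z**3 - 19*z - 30)) dz by partial fractions, (6*z**2 + 21*z + 25)/(z**3 - 19*z - 30) = 2/(z + 3) - 1/(z + 2) + 5/(z - 5): now ∫(5/(z - 5)) dz + ∫(-1/(z + 2)) dz + ∫(2/(z + 3)) dz.
Step 2. Evaluate the standard form [assuming z > -2]: now -log(z + 2) + ∫(5/(z - 5)) dz + ∫(2/(z + 3)) dz.
Step 3. Evaluate the standard form [assuming z > -3]: now -log(z + 2) + 2*log(z + 3) + ∫(5/(z - 5)) dz.
Step 4. Evaluate the standard form [assuming z > 5]: now 5*log(z - 5) - log(z + 2) + 2*log(z + 3).
Answer: 5*log(z - 5) - log(z + 2) + 2*log(z + 3).


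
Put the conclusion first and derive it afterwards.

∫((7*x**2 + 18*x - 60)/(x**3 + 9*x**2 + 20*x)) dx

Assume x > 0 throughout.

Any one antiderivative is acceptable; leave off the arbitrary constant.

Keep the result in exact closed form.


The answer is -3*log(x) + 5*log(x + 4) + 5*log(x + 5).
Step 1. Decompose ∫((7*x**2 + 18*x - 60)/(x**3 + 9*x**2 + 20*x)) dx by partial fractions, (7*x**2 + 18*x - 60)/(x**3 + 9*x**2 + 20*x) = 5/(x + 5) + 5/(x + 4) - 3/x: now ∫(-3/x) dx + ∫(5/(x + 4)) dx + ∫(5/(x + 5)) dx.
Step 2. Evaluate the standard form [assuming x > -4]: now 5*log(x + 4) + ∫(-3/x) dx + ∫(5/(x + 5)) dx.
Step 3. Evaluate the standard form [assuming x > -5]: now 5*log(x + 4) + 5*log(x + 5) + ∫(-3/x) dx.
Step 4. Evaluate the standard form [assuming x > 0]: now -3*log(x) + 5*log(x + 4) + 5*log(x + 5).
Answer: -3*log(x) + 5*log(x + 4) + 5*log(x + 5).


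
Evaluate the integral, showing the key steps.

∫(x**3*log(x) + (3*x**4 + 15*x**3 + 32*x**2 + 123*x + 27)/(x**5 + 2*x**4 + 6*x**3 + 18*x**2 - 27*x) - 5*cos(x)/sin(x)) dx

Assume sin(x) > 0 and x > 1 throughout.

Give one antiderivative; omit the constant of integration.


Step 1. Rewrite: now ∫(x**3*log(x)) dx + ∫((3*x**4 + 15*x**3 + 32*x**2 + 123*x + 27)/(x**5 + 2*x**4 + 6*x**3 + 18*x**2 - 27*x)) dx + ∫(-5*cos(x)/sin(x)) dx.
Step 2. Integrate ∫(x**3*log(x)) dx by parts with u = log(x), dv = (x**3) dx, so v = x**4/4 [assuming x > 0]: now x**4*log(x)/4 + ∫(-x**3/4) dx + ∫((3*x**4 + 15*x**3 + 32*x**2 + 123*x + 27)/(x**5 + 2*x**4 + 6*x**3 + 18*x**2 - 27*x)) dx + ∫(-5*cos(x)/sin(x)) dx.
Step 3. Evaluate the standard form: now x**4*log(x)/4 - x**4/16 + ∫((3*x**4 + 15*x**3 + 32*x**2 + 123*x + 27)/(x**5 + 2*x**4 + 6*x**3 + 18*x**2 - 27*x)) dx + ∫(-5*cos(x)/sin(x)) dx.
Step 4. Substitute u = sin(x), turning ∫(-5*cos(x)/sin(x)) dx into ∫(-5/u) du: now x**4*log(x)/4 - x**4/16 + ∫(-5/u) du + ∫((3*x**4 + 15*x**3 + 32*x**2 + 123*x + 27)/(x**5 + 2*x**4 + 6*x**3 + 18*x**2 - 27*x)) dx.
Step 5. Evaluate the standard form [assuming u > 0]: now x**4*log(x)/4 - x**4/16 - 5*log(u) + ∫((3*x**4 + 15*x**3 + 32*x**2 + 123*x + 27)/(x**5 + 2*x**4 + 6*x**3 + 18*x**2 - 27*x)) dx.
Step 6. Substitute back u = sin(x): now x**4*log(x)/4 - x**4/16 - 5*log(sin(x)) + ∫((3*x**4 + 15*x**3 + 32*x**2 + 123*x + 27)/(x**5 + 2*x**4 + 6*x**3 + 18*x**2 - 27*x)) dx.
Step 7. Decompose ∫((3*x**4 + 15*x**3 + 32*x**2 + 123*x + 27)/(x**5 + 2*x**4 + 6*x**3 + 18*x**2 - 27*x)) dx by partial fractions, (3*x**4 + 15*x**3 + 32*x**2 + 123*x + 27)/(x**5 + 2*x**4 + 6*x**3 + 18*x**2 - 27*x) = 1/(x**2 + 9) - 1/(x + 3) + 5/(x - 1) - 1/x: now x**4*log(x)/4 - x**4/16 - 5*log(sin(x)) + ∫(-1/x) dx + ∫(5/(x - 1)) dx + ∫(-1/(x + 3)) dx + ∫(1/(x**2 + 9)) dx.
Step 8. Evaluate the standard form [assuming x > 1]: now x**4*log(x)/4 - x**4/16 + 5*log(x - 1) - 5*log(sin(x)) + ∫(-1/x) dx + ∫(-1/(x + 3)) dx + ∫(1/(x**2 + 9)) dx.
Step 9. Evaluate the standard form [assuming x > 0]: now x**4*log(x)/4 - x**4/16 - log(x) + 5*log(x - 1) - 5*log(sin(x)) + ∫(-1/(x + 3)) dx + ∫(1/(x**2 + 9)) dx.
Step 10. Evaluate the standard form [assuming x > -3]: now x**4*log(x)/4 - x**4/16 - log(x) + 5*log(x - 1) - log(x + 3) - 5*log(sin(x)) + ∫(1/(x**2 + 9)) dx.
Step 11. Evaluate the standard form: now x**4*log(x)/4 - x**4/16 - log(x) + 5*log(x - 1) - log(x + 3) - 5*log(sin(x)) + atan(x/3)/3.
Answer: x**4*log(x)/4 - x**4/16 - log(x) + 5*log(x - 1) - log(x + 3) - 5*log(sin(x)) + atan(x/3)/3.


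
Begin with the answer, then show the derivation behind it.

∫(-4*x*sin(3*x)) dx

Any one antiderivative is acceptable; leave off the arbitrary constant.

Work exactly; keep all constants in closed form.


The answer is 4*x*cos(3*x)/3 - 4*sin(3*x)/9.
Step 1. Integrate ∫(-4*x*sin(3*x)) dx by parts with u = x, dv = (-4*sin(3*x)) dx, so v = 4*cos(3*x)/3: now 4*x*cos(3*x)/3 + ∫(-4*cos(3*x)/3) dx.
Step 2. Evaluate the standard form: now 4*x*cos(3*x)/3 - 4*sin(3*x)/9.
Answer: 4*x*cos(3*x)/3 - 4*sin(3*x)/9.


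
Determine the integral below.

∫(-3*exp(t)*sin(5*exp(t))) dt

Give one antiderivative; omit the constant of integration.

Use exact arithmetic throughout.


Answer: 3*cos(5*exp(t))/5.


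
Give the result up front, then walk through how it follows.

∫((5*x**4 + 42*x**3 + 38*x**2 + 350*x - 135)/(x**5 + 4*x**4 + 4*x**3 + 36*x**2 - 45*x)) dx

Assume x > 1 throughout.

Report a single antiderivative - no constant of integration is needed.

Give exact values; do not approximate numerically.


The answer is 3*log(x) + 5*log(x - 1) - 3*log(x + 5) + 2*atan(x/3)/3.
Step 1. Decompose ∫((5*x**4 + 42*x**3 + 38*x**2 + 350*x - 135)/(x**5 + 4*x**4 + 4*x**3 + 36*x**2 - 45*x)) dx by partial fractions, (5*x**4 + 42*x**3 + 38*x**2 + 350*x - 135)/(x**5 + 4*x**4 + 4*x**3 + 36*x**2 - 45*x) = 2/(x**2 + 9) - 3/(x + 5) + 5/(x - 1) + 3/x: now ∫(3/x) dx + ∫(5/(x - 1)) dx + ∫(-3/(x + 5)) dx + ∫(2/(x**2 + 9)) dx.
Step 2. Evaluate the standard form [assuming x > -5]: now -3*log(x + 5) + ∫(3/x) dx + ∫(5/(x - 1)) dx + ∫(2/(x**2 + 9)) dx.
Step 3. Evaluate the standard form [assuming x > 1]: now 5*log(x - 1) - 3*log(x + 5) + ∫(3/x) dx + ∫(2/(x**2 + 9)) dx.
Step 4. Evaluate the standard form [assuming x > 0]: now 3*log(x) + 5*log(x - 1) - 3*log(x + 5) + ∫(2/(x**2 + 9)) dx.
Step 5. Evaluate the standard form: now 3*log(x) + 5*log(x - 1) - 3*log(x + 5) + 2*atan(x/3)/3.
Answer: 3*log(x) + 5*log(x - 1) - 3*log(x + 5) + 2*atan(x/3)/3.


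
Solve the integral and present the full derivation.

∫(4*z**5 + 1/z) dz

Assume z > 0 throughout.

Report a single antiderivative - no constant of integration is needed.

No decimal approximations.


Step 1. Rewrite: now ∫(1/z) dz + ∫(4*z**5) dz.
Step 2. Evaluate the standard form: now 2*z**6/3 + ∫(1/z) dz.
Step 3. Evaluate the standard form [assuming z > 0]: now 2*z**6/3 + log(z).
Answer: 2*z**6/3 + log(z).


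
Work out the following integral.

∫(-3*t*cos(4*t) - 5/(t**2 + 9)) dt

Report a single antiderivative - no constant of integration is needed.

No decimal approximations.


Answer: -3*t*sin(4*t)/4 - 3*cos(4*t)/16 - 5*atan(t/3)/3.


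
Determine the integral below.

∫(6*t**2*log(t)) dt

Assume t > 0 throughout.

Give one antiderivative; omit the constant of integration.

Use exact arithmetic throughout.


Answer: 2*t**3*log(t) - 2*t**3/3.


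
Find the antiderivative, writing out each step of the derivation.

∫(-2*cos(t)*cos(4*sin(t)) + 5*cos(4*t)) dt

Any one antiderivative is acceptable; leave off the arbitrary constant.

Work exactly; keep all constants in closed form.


Step 1. Rewrite: now ∫(-2*cos(t)*cos(4*sin(t))) dt + ∫(5*cos(4*t)) dt.
Step 2. Evaluate the standard form: now 5*sin(4*t)/4 + ∫(-2*cos(t)*cos(4*sin(t))) dt.
Step 3. Substitute u = sin(t), turning ∫(-2*cos(t)*cos(4*sin(t))) dt into ∫(-2*cos(4*u)) du: now 5*sin(4*t)/4 + ∫(-2*cos(4*u)) du.
Step 4. Evaluate the standard form: now 5*sin(4*t)/4 - sin(4*u)/2.
Step 5. Substitute back u = sin(t): now 5*sin(4*t)/4 - sin(4*sin(t))/2.
Answer: 5*sin(4*t)/4 - sin(4*sin(t))/2.


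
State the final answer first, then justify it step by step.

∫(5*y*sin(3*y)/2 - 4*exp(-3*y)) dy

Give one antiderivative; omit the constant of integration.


The answer is -5*y*cos(3*y)/6 + 5*sin(3*y)/18 + 4*exp(-3*y)/3.
Step 1. Rewrite: now ∫(5*y*sin(3*y)/2) dy + ∫(-4*exp(-3*y)) dy.
Step 2. Integrate ∫(5*y*sin(3*y)/2) dy by parts with u = y, dv = (5*sin(3*y)/2) dy, so v = -5*cos(3*y)/6: now -5*y*cos(3*y)/6 + ∫(-4*exp(-3*y)) dy + ∫(5*cos(3*y)/6) dy.
Step 3. Evaluate the standard form: now -5*y*cos(3*y)/6 + 5*sin(3*y)/18 + ∫(-4*exp(-3*y)) dy.
Step 4. Evaluate the standard form: now -5*y*cos(3*y)/6 + 5*sin(3*y)/18 + 4*exp(-3*y)/3.
Answer: -5*y*cos(3*y)/6 + 5*sin(3*y)/18 + 4*exp(-3*y)/3.


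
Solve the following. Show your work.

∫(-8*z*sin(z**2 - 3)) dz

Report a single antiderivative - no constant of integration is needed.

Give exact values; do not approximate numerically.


Step 1. Substitute u = z**2 - 3, turning ∫(-8*z*sin(z**2 - 3)) dz into ∫(-4*sin(u)) du: now ∫(-4*sin(u)) du.
Step 2. Evaluate the standard form: now 4*cos(u).
Step 3. Substitute back u = z**2 - 3: now 4*cos(z**2 - 3).
Answer: 4*cos(z**2 - 3).


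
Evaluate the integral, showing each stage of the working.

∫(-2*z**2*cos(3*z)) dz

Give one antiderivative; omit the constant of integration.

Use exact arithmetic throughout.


Step 1. Integrate ∫(-2*z**2*cos(3*z)) dz by parts with u = z**2, dv = (-2*cos(3*z)) dz, so v = -2*sin(3*z)/3: now -2*z**2*sin(3*z)/3 + ∫(4*z*sin(3*z)/3) dz.
Step 2. Integrate ∫(4*z*sin(3*z)/3) dz by parts with u = z, dv = (4*sin(3*z)/3) dz, so v = -4*cos(3*z)/9: now -2*z**2*sin(3*z)/3 - 4*z*cos(3*z)/9 + ∫(4*cos(3*z)/9) dz.
Step 3. Evaluate the standard form: now -2*z**2*sin(3*z)/3 - 4*z*cos(3*z)/9 + 4*sin(3*z)/27.
Answer: -2*z**2*sin(3*z)/3 - 4*z*cos(3*z)/9 + 4*sin(3*z)/27.


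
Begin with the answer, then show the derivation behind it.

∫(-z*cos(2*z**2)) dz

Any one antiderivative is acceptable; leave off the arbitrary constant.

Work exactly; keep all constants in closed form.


The answer is -sin(2*z**2)/4.
Step 1. Substitute u = z**2, turning ∫(-z*cos(2*z**2)) dz into ∫(-cos(2*u)/2) du: now ∫(-cos(2*u)/2) du.
Step 2. Evaluate the standard form: now -sin(2*u)/4.
Step 3. Substitute back u = z**2: now -sin(2*z**2)/4.
Answer: -sin(2*z**2)/4.


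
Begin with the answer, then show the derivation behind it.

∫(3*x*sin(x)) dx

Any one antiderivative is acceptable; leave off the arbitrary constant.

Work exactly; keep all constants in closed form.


The answer is -3*x*cos(x) + 3*sin(x).
Step 1. Integrate ∫(3*x*sin(x)) dx by parts with u = x, dv = (3*sin(x)) dx, so v = -3*cos(x): now -3*x*cos(x) + ∫(3*cos(x)) dx.
Step 2. Evaluate the standard form: now -3*x*cos(x) + 3*sin(x).
Answer: -3*x*cos(x) + 3*sin(x).


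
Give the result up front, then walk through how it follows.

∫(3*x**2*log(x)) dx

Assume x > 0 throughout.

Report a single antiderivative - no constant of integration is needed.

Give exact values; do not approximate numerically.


The answer is x**3*log(x) - x**3/3.
Step 1. Integrate ∫(3*x**2*log(x)) dx by parts with u = log(x), dv = (3*x**2) dx, so v = x**3 [assuming x > 0]: now x**3*log(x) + ∫(-x**2) dx.
Step 2. Evaluate the standard form: now x**3*log(x) - x**3/3.
Answer: x**3*log(x) - x**3/3.


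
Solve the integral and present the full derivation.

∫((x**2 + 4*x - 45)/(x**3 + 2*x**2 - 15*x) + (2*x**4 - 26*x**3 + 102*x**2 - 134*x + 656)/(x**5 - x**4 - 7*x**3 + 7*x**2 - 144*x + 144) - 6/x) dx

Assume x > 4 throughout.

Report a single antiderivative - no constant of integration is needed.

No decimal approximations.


Step 1. Rewrite: now ∫(-6/x) dx + ∫((x**2 + 4*x - 45)/(x**3 + 2*x**2 - 15*x)) dx + ∫((2*x**4 - 26*x**3 + 102*x**2 - 134*x + 656)/(x**5 - x**4 - 7*x**3 + 7*x**2 - 144*x + 144)) dx.
Step 2. Decompose ∫((x**2 + 4*x - 45)/(x**3 + 2*x**2 - 15*x)) dx by partial fractions, (x**2 + 4*x - 45)/(x**3 + 2*x**2 - 15*x) = -1/(x + 5) - 1/(x - 3) + 3/x: now ∫(-6/x) dx + ∫(3/x) dx + ∫((2*x**4 - 26*x**3 + 102*x**2 - 134*x + 656)/(x**5 - x**4 - 7*x**3 + 7*x**2 - 144*x + 144)) dx + ∫(-1/(x - 3)) dx + ∫(-1/(x + 5)) dx.
Step 3. Evaluate the standard form [assuming x > 3]: now -log(x - 3) + ∫(-6/x) dx + ∫(3/x) dx + ∫((2*x**4 - 26*x**3 + 102*x**2 - 134*x + 656)/(x**5 - x**4 - 7*x**3 + 7*x**2 - 144*x + 144)) dx + ∫(-1/(x + 5)) dx.
Step 4. Evaluate the standard form [assuming x > 0]: now 3*log(x) - log(x - 3) + ∫(-6/x) dx + ∫((2*x**4 - 26*x**3 + 102*x**2 - 134*x + 656)/(x**5 - x**4 - 7*x**3 + 7*x**2 - 144*x + 144)) dx + ∫(-1/(x + 5)) dx.
Step 5. Evaluate the standard form [assuming x > -5]: now 3*log(x) - log(x - 3) - log(x + 5) + ∫(-6/x) dx + ∫((2*x**4 - 26*x**3 + 102*x**2 - 134*x + 656)/(x**5 - x**4 - 7*x**3 + 7*x**2 - 144*x + 144)) dx.
Step 6. Evaluate the standard form [assuming x > 0]: now -3*log(x) - log(x - 3) - log(x + 5) + ∫((2*x**4 - 26*x**3 + 102*x**2 - 134*x + 656)/(x**5 - x**4 - 7*x**3 + 7*x**2 - 144*x + 144)) dx.
Step 7. Decompose ∫((2*x**4 - 26*x**3 + 102*x**2 - 134*x + 656)/(x**5 - x**4 - 7*x**3 + 7*x**2 - 144*x + 144)) dx by partial fractions, (2*x**4 - 26*x**3 + 102*x**2 - 134*x + 656)/(x**5 - x**4 - 7*x**3 + 7*x**2 - 144*x + 144) = -4/(x**2 + 9) + 5/(x + 4) - 4/(x - 1) + 1/(x - 4): now -3*log(x) - log(x - 3) - log(x + 5) + ∫(1/(x - 4)) dx + ∫(-4/(x - 1)) dx + ∫(5/(x + 4)) dx + ∫(-4/(x**2 + 9)) dx.
Step 8. Evaluate the standard form [assuming x > 1]: now -3*log(x) - log(x - 3) - 4*log(x - 1) - log(x + 5) + ∫(1/(x - 4)) dx + ∫(5/(x + 4)) dx + ∫(-4/(x**2 + 9)) dx.
Step 9. Evaluate the standard form [assuming x > -4]: now -3*log(x) - log(x - 3) - 4*log(x - 1) + 5*log(x + 4) - log(x + 5) + ∫(1/(x - 4)) dx + ∫(-4/(x**2 + 9)) dx.
Step 10. Evaluate the standard form [assuming x > 4]: now -3*log(x) + log(x - 4) - log(x - 3) - 4*log(x - 1) + 5*log(x + 4) - log(x + 5) + ∫(-4/(x**2 + 9)) dx.
Step 11. Evaluate the standard form: now -3*log(x) + log(x - 4) - log(x - 3) - 4*log(x - 1) + 5*log(x + 4) - log(x + 5) - 4*atan(x/3)/3.
Answer: -3*log(x) + log(x - 4) - log(x - 3) - 4*log(x - 1) + 5*log(x + 4) - log(x + 5) - 4*atan(x/3)/3.


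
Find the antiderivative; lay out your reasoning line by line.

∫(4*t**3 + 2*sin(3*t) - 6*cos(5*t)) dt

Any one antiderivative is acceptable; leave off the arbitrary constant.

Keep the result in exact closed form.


Step 1. Rewrite: now ∫(4*t**3) dt + ∫(2*sin(3*t)) dt + ∫(-6*cos(5*t)) dt.
Step 2. Evaluate the standard form: now -6*sin(5*t)/5 + ∫(4*t**3) dt + ∫(2*sin(3*t)) dt.
Step 3. Evaluate the standard form: now t**4 - 6*sin(5*t)/5 + ∫(2*sin(3*t)) dt.
Step 4. Evaluate the standard form: now t**4 - 6*sin(5*t)/5 - 2*cos(3*t)/3.
Answer: t**4 - 6*sin(5*t)/5 - 2*cos(3*t)/3.


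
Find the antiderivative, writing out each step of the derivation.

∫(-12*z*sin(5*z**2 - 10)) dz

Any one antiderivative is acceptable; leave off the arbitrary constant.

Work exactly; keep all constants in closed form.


Step 1. Substitute u = z**2 - 2, turning ∫(-12*z*sin(5*z**2 - 10)) dz into ∫(-6*sin(5*u)) du: now ∫(-6*sin(5*u)) du.
Step 2. Evaluate the standard form: now 6*cos(5*u)/5.
Step 3. Substitute back u = z**2 - 2: now 6*cos(5*z**2 - 10)/5.
Answer: 6*cos(5*z**2 - 10)/5.


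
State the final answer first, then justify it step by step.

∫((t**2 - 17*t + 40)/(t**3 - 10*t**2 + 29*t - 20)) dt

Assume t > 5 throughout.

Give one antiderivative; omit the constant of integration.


The answer is -5*log(t - 5) + 4*log(t - 4) + 2*log(t - 1).
Step 1. Decompose ∫((t**2 - 17*t + 40)/(t**3 - 10*t**2 + 29*t - 20)) dt by partial fractions, (t**2 - 17*t + 40)/(t**3 - 10*t**2 + 29*t - 20) = 2/(t - 1) + 4/(t - 4) - 5/(t - 5): now ∫(-5/(t - 5)) dt + ∫(4/(t - 4)) dt + ∫(2/(t - 1)) dt.
Step 2. Evaluate the standard form [assuming t > 5]: now -5*log(t - 5) + ∫(4/(t - 4)) dt + ∫(2/(t - 1)) dt.
Step 3. Evaluate the standard form [assuming t > 4]: now -5*log(t - 5) + 4*log(t - 4) + ∫(2/(t - 1)) dt.
Step 4. Evaluate the standard form [assuming t > 1]: now -5*log(t - 5) + 4*log(t - 4) + 2*log(t - 1).
Answer: -5*log(t - 5) + 4*log(t - 4) + 2*log(t - 1).


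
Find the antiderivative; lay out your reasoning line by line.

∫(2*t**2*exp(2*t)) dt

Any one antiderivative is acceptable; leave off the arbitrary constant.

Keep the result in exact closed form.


Step 1. Integrate ∫(2*t**2*exp(2*t)) dt by parts with u = t**2, dv = (2*exp(2*t)) dt, so v = exp(2*t): now t**2*exp(2*t) + ∫(-2*t*exp(2*t)) dt.
Step 2. Integrate ∫(-2*t*exp(2*t)) dt by parts with u = t, dv = (-2*exp(2*t)) dt, so v = -exp(2*t): now t**2*exp(2*t) - t*exp(2*t) + ∫(exp(2*t)) dt.
Step 3. Evaluate the standard form: now t**2*exp(2*t) - t*exp(2*t) + exp(2*t)/2.
Answer: t**2*exp(2*t) - t*exp(2*t) + exp(2*t)/2.


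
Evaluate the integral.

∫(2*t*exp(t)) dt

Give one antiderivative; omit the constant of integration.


Answer: 2*t*exp(t) - 2*exp(t).


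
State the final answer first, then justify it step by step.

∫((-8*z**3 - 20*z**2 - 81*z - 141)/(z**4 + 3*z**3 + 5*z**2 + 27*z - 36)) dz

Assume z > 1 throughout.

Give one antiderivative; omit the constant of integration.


The answer is -5*log(z - 1) - 3*log(z + 4) - atan(z/3).
Step 1. Decompose ∫((-8*z**3 - 20*z**2 - 81*z - 141)/(z**4 + 3*z**3 + 5*z**2 + 27*z - 36)) dz by partial fractions, (-8*z**3 - 20*z**2 - 81*z - 141)/(z**4 + 3*z**3 + 5*z**2 + 27*z - 36) = -3/(z**2 + 9) - 3/(z + 4) - 5/(z - 1): now ∫(-5/(z - 1)) dz + ∫(-3/(z + 4)) dz + ∫(-3/(z**2 + 9)) dz.
Step 2. Evaluate the standard form [assuming z > -4]: now -3*log(z + 4) + ∫(-5/(z - 1)) dz + ∫(-3/(z**2 + 9)) dz.
Step 3. Evaluate the standard form [assuming z > 1]: now -5*log(z - 1) - 3*log(z + 4) + ∫(-3/(z**2 + 9)) dz.
Step 4. Evaluate the standard form: now -5*log(z - 1) - 3*log(z + 4) - atan(z/3).
Answer: -5*log(z - 1) - 3*log(z + 4) - atan(z/3).


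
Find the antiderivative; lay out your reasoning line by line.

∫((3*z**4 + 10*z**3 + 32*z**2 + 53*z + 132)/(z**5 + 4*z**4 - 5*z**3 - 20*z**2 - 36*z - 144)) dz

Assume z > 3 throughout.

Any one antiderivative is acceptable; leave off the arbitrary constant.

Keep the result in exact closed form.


Step 1. Decompose ∫((3*z**4 + 10*z**3 + 32*z**2 + 53*z + 132)/(z**5 + 4*z**4 - 5*z**3 - 20*z**2 - 36*z - 144)) dz by partial fractions, (3*z**4 + 10*z**3 + 32*z**2 + 53*z + 132)/(z**5 + 4*z**4 - 5*z**3 - 20*z**2 - 36*z - 144) = -1/(z**2 + 4) + 4/(z + 4) - 3/(z + 3) + 2/(z - 3): now ∫(2/(z - 3)) dz + ∫(-3/(z + 3)) dz + ∫(4/(z + 4)) dz + ∫(-1/(z**2 + 4)) dz.
Step 2. Evaluate the standard form [assuming z > -4]: now 4*log(z + 4) + ∫(2/(z - 3)) dz + ∫(-3/(z + 3)) dz + ∫(-1/(z**2 + 4)) dz.
Step 3. Evaluate the standard form [assuming z > 3]: now 2*log(z - 3) + 4*log(z + 4) + ∫(-3/(z + 3)) dz + ∫(-1/(z**2 + 4)) dz.
Step 4. Evaluate the standard form [assuming z > -3]: now 2*log(z - 3) - 3*log(z + 3) + 4*log(z + 4) + ∫(-1/(z**2 + 4)) dz.
Step 5. Evaluate the standard form: now 2*log(z - 3) - 3*log(z + 3) + 4*log(z + 4) - atan(z/2)/2.
Answer: 2*log(z - 3) - 3*log(z + 3) + 4*log(z + 4) - atan(z/2)/2.


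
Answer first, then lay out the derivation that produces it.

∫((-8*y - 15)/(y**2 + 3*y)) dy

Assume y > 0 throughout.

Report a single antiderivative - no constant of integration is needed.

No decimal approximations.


The answer is -5*log(y) - 3*log(y + 3).
Step 1. Decompose ∫((-8*y - 15)/(y**2 + 3*y)) dy by partial fractions, (-8*y - 15)/(y**2 + 3*y) = -3/(y + 3) - 5/y: now ∫(-5/y) dy + ∫(-3/(y + 3)) dy.
Step 2. Evaluate the standard form [assuming y > -3]: now -3*log(y + 3) + ∫(-5/y) dy.
Step 3. Evaluate the standard form [assuming y > 0]: now -5*log(y) - 3*log(y + 3).
Answer: -5*log(y) - 3*log(y + 3).


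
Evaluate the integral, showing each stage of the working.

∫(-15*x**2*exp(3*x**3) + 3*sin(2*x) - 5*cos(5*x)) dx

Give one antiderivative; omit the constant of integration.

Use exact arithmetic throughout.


Step 1. Rewrite: now ∫(-15*x**2*exp(3*x**3)) dx + ∫(3*sin(2*x)) dx + ∫(-5*cos(5*x)) dx.
Step 2. Evaluate the standard form: now -3*cos(2*x)/2 + ∫(-15*x**2*exp(3*x**3)) dx + ∫(-5*cos(5*x)) dx.
Step 3. Evaluate the standard form: now -sin(5*x) - 3*cos(2*x)/2 + ∫(-15*x**2*exp(3*x**3)) dx.
Step 4. Substitute u = x**3, turning ∫(-15*x**2*exp(3*x**3)) dx into ∫(-5*exp(3*u)) du: now -sin(5*x) - 3*cos(2*x)/2 + ∫(-5*exp(3*u)) du.
Step 5. Evaluate the standard form: now -5*exp(3*u)/3 - sin(5*x) - 3*cos(2*x)/2.
Step 6. Substitute back u = x**3: now -5*exp(3*x**3)/3 - sin(5*x) - 3*cos(2*x)/2.
Answer: -5*exp(3*x**3)/3 - sin(5*x) - 3*cos(2*x)/2.


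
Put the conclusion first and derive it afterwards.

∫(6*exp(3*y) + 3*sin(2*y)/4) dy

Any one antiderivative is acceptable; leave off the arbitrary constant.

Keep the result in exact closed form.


The answer is 2*exp(3*y) - 3*cos(2*y)/8.
Step 1. Rewrite: now ∫(6*exp(3*y)) dy + ∫(3*sin(2*y)/4) dy.
Step 2. Evaluate the standard form: now 2*exp(3*y) + ∫(3*sin(2*y)/4) dy.
Step 3. Evaluate the standard form: now 2*exp(3*y) - 3*cos(2*y)/8.
Answer: 2*exp(3*y) - 3*cos(2*y)/8.


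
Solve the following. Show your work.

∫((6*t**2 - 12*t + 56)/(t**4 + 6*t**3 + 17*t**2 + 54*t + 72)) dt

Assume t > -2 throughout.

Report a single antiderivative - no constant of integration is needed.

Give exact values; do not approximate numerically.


Step 1. Decompose ∫((6*t**2 - 12*t + 56)/(t**4 + 6*t**3 + 17*t**2 + 54*t + 72)) dt by partial fractions, (6*t**2 - 12*t + 56)/(t**4 + 6*t**3 + 17*t**2 + 54*t + 72) = -2/(t**2 + 9) - 4/(t + 4) + 4/(t + 2): now ∫(4/(t + 2)) dt + ∫(-4/(t + 4)) dt + ∫(-2/(t**2 + 9)) dt.
Step 2. Evaluate the standard form [assuming t > -4]: now -4*log(t + 4) + ∫(4/(t + 2)) dt + ∫(-2/(t**2 + 9)) dt.
Step 3. Evaluate the standard form [assuming t > -2]: now 4*log(t + 2) - 4*log(t + 4) + ∫(-2/(t**2 + 9)) dt.
Step 4. Evaluate the standard form: now 4*log(t + 2) - 4*log(t + 4) - 2*atan(t/3)/3.
Answer: 4*log(t + 2) - 4*log(t + 4) - 2*atan(t/3)/3.


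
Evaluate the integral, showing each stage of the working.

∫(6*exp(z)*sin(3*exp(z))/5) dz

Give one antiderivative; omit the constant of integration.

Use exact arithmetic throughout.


Step 1. Substitute u = exp(z), turning ∫(6*exp(z)*sin(3*exp(z))/5) dz into ∫(6*sin(3*u)/5) du: now ∫(6*sin(3*u)/5) du.
Step 2. Evaluate the standard form: now -2*cos(3*u)/5.
Step 3. Substitute back u = exp(z): now -2*cos(3*exp(z))/5.
Answer: -2*cos(3*exp(z))/5.


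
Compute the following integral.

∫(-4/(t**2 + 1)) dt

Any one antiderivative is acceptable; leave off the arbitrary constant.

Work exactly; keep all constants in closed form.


Answer: -4*atan(t).


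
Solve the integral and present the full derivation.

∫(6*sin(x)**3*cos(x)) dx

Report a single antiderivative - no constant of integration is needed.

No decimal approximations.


Step 1. Substitute u = sin(x), turning ∫(6*sin(x)**3*cos(x)) dx into ∫(6*u**3) du: now ∫(6*u**3) du.
Step 2. Evaluate the standard form: now 3*u**4/2.
Step 3. Substitute back u = sin(x): now 3*sin(x)**4/2.
Answer: 3*sin(x)**4/2.


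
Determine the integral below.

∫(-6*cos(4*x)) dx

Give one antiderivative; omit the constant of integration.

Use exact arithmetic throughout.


Answer: -3*sin(4*x)/2.


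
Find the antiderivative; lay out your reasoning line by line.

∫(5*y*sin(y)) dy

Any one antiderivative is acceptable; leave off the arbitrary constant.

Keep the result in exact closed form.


Step 1. Integrate ∫(5*y*sin(y)) dy by parts with u = y, dv = (5*sin(y)) dy, so v = -5*cos(y): now -5*y*cos(y) + ∫(5*cos(y)) dy.
Step 2. Evaluate the standard form: now -5*y*cos(y) + 5*sin(y).
Answer: -5*y*cos(y) + 5*sin(y).


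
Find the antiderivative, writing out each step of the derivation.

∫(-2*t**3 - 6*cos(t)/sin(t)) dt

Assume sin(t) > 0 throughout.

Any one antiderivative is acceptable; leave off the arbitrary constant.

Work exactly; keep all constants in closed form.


Step 1. Rewrite: now ∫(-2*t**3) dt + ∫(-6*cos(t)/sin(t)) dt.
Step 2. Evaluate the standard form: now -t**4/2 + ∫(-6*cos(t)/sin(t)) dt.
Step 3. Substitute u = sin(t), turning ∫(-6*cos(t)/sin(t)) dt into ∫(-6/u) du: now -t**4/2 + ∫(-6/u) du.
Step 4. Evaluate the standard form [assuming u > 0]: now -t**4/2 - 6*log(u).
Step 5. Substitute back u = sin(t): now -t**4/2 - 6*log(sin(t)).
Answer: -t**4/2 - 6*log(sin(t)).


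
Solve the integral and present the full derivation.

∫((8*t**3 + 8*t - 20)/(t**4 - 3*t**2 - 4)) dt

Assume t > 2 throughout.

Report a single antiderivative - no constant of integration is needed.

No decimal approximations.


Step 1. Decompose ∫((8*t**3 + 8*t - 20)/(t**4 - 3*t**2 - 4)) dt by partial fractions, (8*t**3 + 8*t - 20)/(t**4 - 3*t**2 - 4) = 4/(t**2 + 1) + 5/(t + 2) + 3/(t - 2): now ∫(3/(t - 2)) dt + ∫(5/(t + 2)) dt + ∫(4/(t**2 + 1)) dt.
Step 2. Evaluate the standard form [assuming t > -2]: now 5*log(t + 2) + ∫(3/(t - 2)) dt + ∫(4/(t**2 + 1)) dt.
Step 3. Evaluate the standard form [assuming t > 2]: now 3*log(t - 2) + 5*log(t + 2) + ∫(4/(t**2 + 1)) dt.
Step 4. Evaluate the standard form: now 3*log(t - 2) + 5*log(t + 2) + 4*atan(t).
Answer: 3*log(t - 2) + 5*log(t + 2) + 4*atan(t).


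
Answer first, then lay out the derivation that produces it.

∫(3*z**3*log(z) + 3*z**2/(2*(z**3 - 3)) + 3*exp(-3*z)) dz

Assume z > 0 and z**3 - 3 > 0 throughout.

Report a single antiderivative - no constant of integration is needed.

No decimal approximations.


The answer is 3*z**4*log(z)/4 - 3*z**4/16 + log(z**3 - 3)/2 - exp(-3*z).
Step 1. Rewrite: now ∫(3*z**2/(2*(z**3 - 3))) dz + ∫(3*z**3*log(z)) dz + ∫(3*exp(-3*z)) dz.
Step 2. Integrate ∫(3*z**3*log(z)) dz by parts with u = log(z), dv = (3*z**3) dz, so v = 3*z**4/4 [assuming z > 0]: now 3*z**4*log(z)/4 + ∫(-3*z**3/4) dz + ∫(3*z**2/(2*(z**3 - 3))) dz + ∫(3*exp(-3*z)) dz.
Step 3. Evaluate the standard form: now 3*z**4*log(z)/4 - 3*z**4/16 + ∫(3*z**2/(2*(z**3 - 3))) dz + ∫(3*exp(-3*z)) dz.
Step 4. Evaluate the standard form: now 3*z**4*log(z)/4 - 3*z**4/16 + ∫(3*z**2/(2*(z**3 - 3))) dz - exp(-3*z).
Step 5. Substitute u = z**3 - 3, turning ∫(3*z**2/(2*(z**3 - 3))) dz into ∫(1/(2*u)) du: now 3*z**4*log(z)/4 - 3*z**4/16 + ∫(1/(2*u)) du - exp(-3*z).
Step 6. Evaluate the standard form [assuming u > 0]: now 3*z**4*log(z)/4 - 3*z**4/16 + log(u)/2 - exp(-3*z).
Step 7. Substitute back u = z**3 - 3: now 3*z**4*log(z)/4 - 3*z**4/16 + log(z**3 - 3)/2 - exp(-3*z).
Answer: 3*z**4*log(z)/4 - 3*z**4/16 + log(z**3 - 3)/2 - exp(-3*z).
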